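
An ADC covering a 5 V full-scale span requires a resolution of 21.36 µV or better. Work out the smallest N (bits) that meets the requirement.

18 bits

Number of steps required ≥ 5 V / 21.36 µV = 234082.40.
Need 2^N ≥ 234082.40; 2^17 = 131072, 2^18 = 262144.
Minimum N = 18.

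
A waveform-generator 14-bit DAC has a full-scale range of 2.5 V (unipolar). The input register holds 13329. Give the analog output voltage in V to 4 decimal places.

2.0338 V

LSB = 2.5 V / 2^14 = 152.59 µV.
V_out = 0 + 13329 × 0.000152588 V = 2.03384 V.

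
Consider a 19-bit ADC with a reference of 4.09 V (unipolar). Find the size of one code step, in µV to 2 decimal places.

Full-scale span = 4.09 V.
LSB = 4.09 / 2^19 = 4.09 / 524288 = 7.80106e-06 V = 7.80 µV.

7.80 µV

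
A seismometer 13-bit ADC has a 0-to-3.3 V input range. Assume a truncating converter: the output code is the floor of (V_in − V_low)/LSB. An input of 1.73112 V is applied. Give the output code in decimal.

code 4297

Full-scale span = 3.3 V; LSB = 3.3/2^13 = 402.83 µV.
(1.73112 − 0) / 0.000402832 = 4297.374 LSBs.
So the output code is 4297.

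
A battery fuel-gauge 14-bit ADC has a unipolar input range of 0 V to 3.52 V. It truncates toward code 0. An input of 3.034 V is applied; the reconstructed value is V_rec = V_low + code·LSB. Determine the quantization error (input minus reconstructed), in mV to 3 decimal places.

0.191 mV

Step size: 3.52 V ÷ 2^14 = 214.84 µV.
(V_in − V_low)/LSB = (3.034 − 0)/0.000214844 = 14121.8909 → code 14121 (floor).
Reconstructed: 3.0338086 V.
Difference: 0.000191406 V → 0.191 mV.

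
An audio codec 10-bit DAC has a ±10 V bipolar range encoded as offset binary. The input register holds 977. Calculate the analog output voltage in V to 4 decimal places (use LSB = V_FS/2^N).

9.0820 V

LSB = 20 V / 2^10 = 19.531 mV.
V_out = (−10) + 977 × 0.0195312 V = 9.08203 V.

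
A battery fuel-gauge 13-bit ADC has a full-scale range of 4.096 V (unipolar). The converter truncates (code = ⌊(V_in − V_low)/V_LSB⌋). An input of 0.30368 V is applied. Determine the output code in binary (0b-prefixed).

code 0b1001011111 (decimal 607)

LSB = 4.096 V / 8192 = 0.500 mV.
(0.30368 − 0) / 0.0005 = 607.360 LSBs.
So the output code is 607.
In binary (0b-prefixed): 0b1001011111.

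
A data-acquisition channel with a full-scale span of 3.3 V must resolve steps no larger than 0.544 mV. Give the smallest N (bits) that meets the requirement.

13 bits

Number of steps required ≥ 3.3 V / 0.544 mV = 6066.18.
Need 2^N ≥ 6066.18; 2^12 = 4096, 2^13 = 8192.
Minimum N = 13.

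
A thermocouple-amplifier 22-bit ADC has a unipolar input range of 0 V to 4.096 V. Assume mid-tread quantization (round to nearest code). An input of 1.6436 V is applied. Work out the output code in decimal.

Full-scale span = 4.096 V; LSB = 4.096/2^22 = 0.98 µV.
Input sits at 1683046.400 steps above V_low.
Round → code 1683046.

code 1683046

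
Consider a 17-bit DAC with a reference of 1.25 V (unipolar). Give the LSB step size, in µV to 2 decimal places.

Full-scale span = 1.25 V.
LSB = 1.25 / 2^17 = 1.25 / 131072 = 9.53674e-06 V = 9.54 µV.

9.54 µV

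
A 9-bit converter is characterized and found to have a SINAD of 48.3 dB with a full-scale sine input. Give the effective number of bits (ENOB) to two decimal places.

7.73 bits

ENOB = (SINAD − 1.76) / 6.02 = (48.3 − 1.76)/6.02 = 7.731.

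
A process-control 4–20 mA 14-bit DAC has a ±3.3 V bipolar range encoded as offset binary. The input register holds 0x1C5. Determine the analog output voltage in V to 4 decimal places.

-3.1175 V

LSB = 6.6 V / 2^14 = 402.83 µV.
Code 0x1C5 = 453 decimal.
V_out = (−3.3) + 453 × 0.000402832 V = -3.11752 V.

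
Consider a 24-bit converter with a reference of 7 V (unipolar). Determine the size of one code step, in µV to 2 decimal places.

0.42 µV

Full-scale span = 7 V.
LSB = 7 / 2^24 = 7 / 16777216 = 4.17233e-07 V = 0.42 µV.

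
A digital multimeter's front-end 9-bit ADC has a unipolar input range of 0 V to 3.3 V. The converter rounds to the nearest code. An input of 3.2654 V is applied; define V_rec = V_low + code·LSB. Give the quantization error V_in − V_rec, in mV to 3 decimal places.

-2.373 mV

One LSB is 3.3 V / 512 = 6.445 mV.
(V_in − V_low)/LSB = (3.2654 − 0)/0.00644531 = 506.6318 → code 507 (round).
V_rec = 0 + 507·0.00644531 = 3.2677734 V.
V_in − V_rec = -0.00237344 V = -2.373 mV.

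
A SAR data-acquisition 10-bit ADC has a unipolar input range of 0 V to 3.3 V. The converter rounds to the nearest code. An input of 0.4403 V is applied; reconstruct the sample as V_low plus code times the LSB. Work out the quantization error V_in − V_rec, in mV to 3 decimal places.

Step size: 3.3 V ÷ 2^10 = 3.223 mV.
Scaled input = 136.6264 LSBs, so code = 137.
Code 137 maps back to 0 + 137×0.00322266 V = 0.44150391 V.
V_in − V_rec = -0.00120391 V = -1.204 mV.

-1.204 mV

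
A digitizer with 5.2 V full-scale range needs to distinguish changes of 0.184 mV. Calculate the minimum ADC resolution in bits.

Number of steps required ≥ 5.2 V / 0.184 mV = 28260.87.
Need 2^N ≥ 28260.87; 2^14 = 16384, 2^15 = 32768.
Minimum N = 15.

15 bits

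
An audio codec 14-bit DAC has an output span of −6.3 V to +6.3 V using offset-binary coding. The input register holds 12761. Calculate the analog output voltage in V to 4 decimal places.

3.5138 V

LSB = 12.6 V / 2^14 = 0.769 mV.
V_out = (−6.3) + 12761 × 0.000769043 V = 3.51376 V.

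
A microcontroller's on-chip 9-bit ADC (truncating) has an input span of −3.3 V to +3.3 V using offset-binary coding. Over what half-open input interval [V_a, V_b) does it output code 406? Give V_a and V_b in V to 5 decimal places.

[1.93359 V, 1.94648 V)

LSB = 6.6/2^9 = 12.891 mV.
V_a = V_low + 406·LSB = 1.93359 V; V_b = V_low + 407·LSB = 1.94648 V.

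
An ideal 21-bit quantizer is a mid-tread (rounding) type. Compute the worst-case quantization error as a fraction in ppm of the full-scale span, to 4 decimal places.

0.2384 ppm

Rounding → worst-case error = ½ LSB = V_FS/2^22, so 1e+06/4194304 = 0.238419 ppm of full scale.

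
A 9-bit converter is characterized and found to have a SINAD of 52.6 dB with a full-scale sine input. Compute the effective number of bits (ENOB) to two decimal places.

ENOB = (SINAD − 1.76) / 6.02 = (52.6 − 1.76)/6.02 = 8.445.

8.45 bits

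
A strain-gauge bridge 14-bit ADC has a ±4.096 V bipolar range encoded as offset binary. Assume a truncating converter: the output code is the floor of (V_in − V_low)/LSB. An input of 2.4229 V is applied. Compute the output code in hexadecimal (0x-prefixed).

code 0x32ED (decimal 13037)

LSB = 8.192 V / 16384 = 0.500 mV.
(V_in − V_low)/LSB = (2.4229 − (−4.096)) / 0.0005 = 13037.800.
Floor → code 13037.
In hexadecimal (0x-prefixed): 0x32ED.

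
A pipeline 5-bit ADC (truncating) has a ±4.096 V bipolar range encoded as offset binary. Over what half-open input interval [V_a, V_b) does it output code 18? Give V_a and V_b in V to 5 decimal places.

[0.51200 V, 0.76800 V)

LSB = 8.192/2^5 = 256.000 mV.
V_a = V_low + 18·LSB = 0.512 V; V_b = V_low + 19·LSB = 0.768 V.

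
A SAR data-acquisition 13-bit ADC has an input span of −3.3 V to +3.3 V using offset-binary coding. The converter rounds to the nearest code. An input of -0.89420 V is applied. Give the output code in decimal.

code 2986

With 8192 levels over 6.6 V, one step is 0.806 mV.
(V_in − V_low)/LSB = (-0.89420 − (−3.3)) / 0.000805664 = 2986.108.
round(2986.108) = 2986.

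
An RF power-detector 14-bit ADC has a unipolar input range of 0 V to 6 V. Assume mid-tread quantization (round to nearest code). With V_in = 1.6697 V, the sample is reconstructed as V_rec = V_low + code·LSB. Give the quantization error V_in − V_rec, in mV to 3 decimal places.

Step size: 6 V ÷ 2^14 = 366.21 µV.
(V_in − V_low)/LSB = (1.6697 − 0)/0.000366211 = 4559.3941 → code 4559 (round).
V_rec = 0 + 4559·0.000366211 = 1.6695557 V.
V_in − V_rec = 0.000144336 V = 0.144 mV.

0.144 mV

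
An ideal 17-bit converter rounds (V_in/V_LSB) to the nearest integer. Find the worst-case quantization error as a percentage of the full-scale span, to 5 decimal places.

0.00038 %

Rounding → worst-case error = ½ LSB = V_FS/2^18, so 100/262144 = 0.00038147 % of full scale.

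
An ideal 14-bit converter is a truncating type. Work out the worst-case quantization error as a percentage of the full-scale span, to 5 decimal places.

0.00610 %

Truncating → worst-case error = 1 LSB = V_FS/2^14, so 100/16384 = 0.00610352 % of full scale.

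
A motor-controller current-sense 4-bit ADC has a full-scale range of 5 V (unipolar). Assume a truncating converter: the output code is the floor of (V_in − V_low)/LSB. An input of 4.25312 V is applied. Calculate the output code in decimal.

code 13

Full-scale span = 5 V; LSB = 5/2^4 = 312.500 mV.
(4.25312 − 0) / 0.3125 = 13.610 LSBs.
Floor → code 13.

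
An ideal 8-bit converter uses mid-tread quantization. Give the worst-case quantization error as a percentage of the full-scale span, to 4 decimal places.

Rounding → worst-case error = ½ LSB = V_FS/2^9, so 100/512 = 0.195312 % of full scale.

0.1953 %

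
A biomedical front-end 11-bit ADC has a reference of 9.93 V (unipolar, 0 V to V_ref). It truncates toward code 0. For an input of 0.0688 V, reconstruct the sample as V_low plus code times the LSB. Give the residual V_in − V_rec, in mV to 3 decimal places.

Step size: 9.93 V ÷ 2^11 = 4.849 mV.
(V_in − V_low)/LSB = (0.0688 − 0)/0.00484863 = 14.1896 → code 14 (floor).
Code 14 maps back to 0 + 14×0.00484863 V = 0.067880859 V.
V_in − V_rec = 0.000919141 V = 0.919 mV.

0.919 mV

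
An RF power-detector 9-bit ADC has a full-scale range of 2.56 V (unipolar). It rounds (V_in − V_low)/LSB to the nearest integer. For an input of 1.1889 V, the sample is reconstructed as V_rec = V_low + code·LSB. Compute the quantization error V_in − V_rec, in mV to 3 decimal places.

-1.100 mV

Step size: 2.56 V ÷ 2^9 = 5.000 mV.
(V_in − V_low)/LSB = (1.1889 − 0)/0.005 = 237.7800 → code 238 (round).
Code 238 maps back to 0 + 238×0.005 V = 1.19 V.
Difference: -0.0011 V → -1.100 mV.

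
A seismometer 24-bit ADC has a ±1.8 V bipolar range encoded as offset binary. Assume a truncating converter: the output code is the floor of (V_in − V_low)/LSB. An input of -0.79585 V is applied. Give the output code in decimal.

LSB = 3.6 V / 16777216 = 0.21 µV.
(-0.79585 − (−1.8)) / 2.14577e-07 = 4679678.180 LSBs.
Floor → code 4679678.

code 4679678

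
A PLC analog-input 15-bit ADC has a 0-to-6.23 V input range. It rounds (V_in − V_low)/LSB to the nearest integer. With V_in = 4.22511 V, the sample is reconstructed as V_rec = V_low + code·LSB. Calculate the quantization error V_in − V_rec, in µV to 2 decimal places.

Step size: 6.23 V ÷ 2^15 = 190.12 µV.
Scaled input = 22222.8579 LSBs, so code = 22223.
V_rec = 0 + 22223·0.000190125 = 4.225137 V.
V_in − V_rec = -2.70239e-05 V = -27.02 µV.

-27.02 µV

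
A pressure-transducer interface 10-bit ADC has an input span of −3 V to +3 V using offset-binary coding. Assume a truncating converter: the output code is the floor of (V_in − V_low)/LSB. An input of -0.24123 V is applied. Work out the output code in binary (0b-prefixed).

Full-scale span = 6 V; LSB = 6/2^10 = 5.859 mV.
Input sits at 470.830 steps above V_low.
So the output code is 470.
In binary (0b-prefixed): 0b111010110.

code 0b111010110 (decimal 470)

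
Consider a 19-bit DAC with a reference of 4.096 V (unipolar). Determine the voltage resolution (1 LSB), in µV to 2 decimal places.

Full-scale span = 4.096 V.
LSB = 4.096 / 2^19 = 4.096 / 524288 = 7.8125e-06 V = 7.81 µV.

7.81 µV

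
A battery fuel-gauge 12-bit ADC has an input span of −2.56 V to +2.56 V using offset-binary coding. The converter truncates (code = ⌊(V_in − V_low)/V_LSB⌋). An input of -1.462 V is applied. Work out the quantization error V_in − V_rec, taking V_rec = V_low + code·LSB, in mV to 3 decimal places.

0.500 mV

LSB = 5.12/2^12 = 1.250 mV.
(-1.462 − (−2.56))/0.00125 = 878.4000; ⌊·⌋ gives code 878.
Reconstructed: -1.4625 V.
Difference: 0.0005 V → 0.500 mV.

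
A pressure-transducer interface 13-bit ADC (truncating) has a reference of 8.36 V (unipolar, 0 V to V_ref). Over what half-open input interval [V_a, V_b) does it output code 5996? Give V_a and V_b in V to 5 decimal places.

LSB = 8.36/2^13 = 1.021 mV.
V_a = V_low + 5996·LSB = 6.11896 V; V_b = V_low + 5997·LSB = 6.11999 V.

[6.11896 V, 6.11999 V)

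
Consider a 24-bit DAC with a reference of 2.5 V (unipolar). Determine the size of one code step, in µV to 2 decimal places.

Full-scale span = 2.5 V.
LSB = 2.5 / 2^24 = 2.5 / 16777216 = 1.49012e-07 V = 0.15 µV.

0.15 µV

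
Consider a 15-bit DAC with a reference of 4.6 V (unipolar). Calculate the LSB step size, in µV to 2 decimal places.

Full-scale span = 4.6 V.
LSB = 4.6 / 2^15 = 4.6 / 32768 = 0.000140381 V = 140.38 µV.

140.38 µV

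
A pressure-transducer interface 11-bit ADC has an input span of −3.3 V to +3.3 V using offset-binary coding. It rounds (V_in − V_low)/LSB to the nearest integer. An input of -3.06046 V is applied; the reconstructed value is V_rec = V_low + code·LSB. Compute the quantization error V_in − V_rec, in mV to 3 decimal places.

1.063 mV

LSB = 6.6/2^11 = 3.223 mV.
Scaled input = 74.3300 LSBs, so code = 74.
Code 74 maps back to (−3.3) + 74×0.00322266 V = -3.0615234 V.
Error = -3.06046 − (−3.0615234) = 0.00106344 V = 1.063 mV.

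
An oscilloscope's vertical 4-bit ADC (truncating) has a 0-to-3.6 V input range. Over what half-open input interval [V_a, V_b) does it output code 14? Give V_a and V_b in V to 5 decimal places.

[3.15000 V, 3.37500 V)

LSB = 3.6/2^4 = 225.000 mV.
V_a = V_low + 14·LSB = 3.15 V; V_b = V_low + 15·LSB = 3.375 V.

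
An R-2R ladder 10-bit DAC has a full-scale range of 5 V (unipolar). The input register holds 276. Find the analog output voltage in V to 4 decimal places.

LSB = 5 V / 2^10 = 4.883 mV.
V_out = 0 + 276 × 0.00488281 V = 1.34766 V.

1.3477 V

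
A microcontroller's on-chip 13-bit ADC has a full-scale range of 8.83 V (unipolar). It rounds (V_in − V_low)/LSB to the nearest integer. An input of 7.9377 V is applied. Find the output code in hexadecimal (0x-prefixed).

code 0x1CC4 (decimal 7364)

With 8192 levels over 8.83 V, one step is 1.078 mV.
(7.9377 − 0) / 0.00107788 = 7364.172 LSBs.
So the output code is 7364.
In hexadecimal (0x-prefixed): 0x1CC4.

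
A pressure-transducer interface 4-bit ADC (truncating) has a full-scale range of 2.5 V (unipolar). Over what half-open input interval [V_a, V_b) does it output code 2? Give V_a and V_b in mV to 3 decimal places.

LSB = 2.5/2^4 = 156.250 mV.
V_a = V_low + 2·LSB = 0.3125 V; V_b = V_low + 3·LSB = 0.46875 V.

[312.500 mV, 468.750 mV)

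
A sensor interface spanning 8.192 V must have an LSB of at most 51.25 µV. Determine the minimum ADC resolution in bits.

Number of steps required ≥ 8.192 V / 51.25 µV = 159843.90.
Need 2^N ≥ 159843.90; 2^17 = 131072, 2^18 = 262144.
Minimum N = 18.

18 bits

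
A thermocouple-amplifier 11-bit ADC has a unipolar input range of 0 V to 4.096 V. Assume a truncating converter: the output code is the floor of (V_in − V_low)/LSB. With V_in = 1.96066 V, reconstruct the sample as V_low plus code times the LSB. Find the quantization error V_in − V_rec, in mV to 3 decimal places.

0.660 mV

LSB = 4.096/2^11 = 2.000 mV.
Scaled input = 980.3300 LSBs, so code = 980.
Reconstructed: 1.96 V.
V_in − V_rec = 0.00066 V = 0.660 mV.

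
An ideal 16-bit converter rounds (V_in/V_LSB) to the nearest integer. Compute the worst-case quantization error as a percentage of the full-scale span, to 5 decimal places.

0.00076 %

Rounding → worst-case error = ½ LSB = V_FS/2^17, so 100/131072 = 0.000762939 % of full scale.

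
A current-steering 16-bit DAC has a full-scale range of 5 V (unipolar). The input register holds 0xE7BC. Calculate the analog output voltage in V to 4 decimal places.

4.5261 V

LSB = 5 V / 2^16 = 76.29 µV.
Code 0xE7BC = 59324 decimal.
V_out = 0 + 59324 × 7.62939e-05 V = 4.52606 V.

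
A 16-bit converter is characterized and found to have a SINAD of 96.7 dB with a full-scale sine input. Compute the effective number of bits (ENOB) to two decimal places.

ENOB = (SINAD − 1.76) / 6.02 = (96.7 − 1.76)/6.02 = 15.771.

15.77 bits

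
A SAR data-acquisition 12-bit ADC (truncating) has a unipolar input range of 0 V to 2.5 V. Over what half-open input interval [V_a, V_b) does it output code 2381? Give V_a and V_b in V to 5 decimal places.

[1.45325 V, 1.45386 V)

LSB = 2.5/2^12 = 0.610 mV.
V_a = V_low + 2381·LSB = 1.45325 V; V_b = V_low + 2382·LSB = 1.45386 V.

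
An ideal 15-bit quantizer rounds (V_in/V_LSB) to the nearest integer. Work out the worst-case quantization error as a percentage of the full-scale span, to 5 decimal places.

0.00153 %

Rounding → worst-case error = ½ LSB = V_FS/2^16, so 100/65536 = 0.00152588 % of full scale.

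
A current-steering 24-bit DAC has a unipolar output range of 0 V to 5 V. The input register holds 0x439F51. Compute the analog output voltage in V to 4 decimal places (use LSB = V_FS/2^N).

1.3207 V

LSB = 5 V / 2^24 = 0.30 µV.
Code 0x439F51 = 4431697 decimal.
V_out = 0 + 4431697 × 2.98023e-07 V = 1.32075 V.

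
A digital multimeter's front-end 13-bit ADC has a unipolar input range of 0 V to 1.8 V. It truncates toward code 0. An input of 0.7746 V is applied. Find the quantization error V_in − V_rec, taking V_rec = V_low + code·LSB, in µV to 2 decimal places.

One LSB is 1.8 V / 8192 = 219.73 µV.
Scaled input = 3525.2907 LSBs, so code = 3525.
Reconstructed: 0.77453613 V.
V_in − V_rec = 6.38672e-05 V = 63.87 µV.

63.87 µV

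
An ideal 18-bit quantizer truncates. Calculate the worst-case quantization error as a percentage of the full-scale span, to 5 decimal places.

Truncating → worst-case error = 1 LSB = V_FS/2^18, so 100/262144 = 0.00038147 % of full scale.

0.00038 %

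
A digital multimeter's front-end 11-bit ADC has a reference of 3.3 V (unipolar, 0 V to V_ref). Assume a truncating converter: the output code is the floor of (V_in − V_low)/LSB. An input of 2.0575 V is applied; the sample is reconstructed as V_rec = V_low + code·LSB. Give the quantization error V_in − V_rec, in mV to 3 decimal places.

Step size: 3.3 V ÷ 2^11 = 1.611 mV.
(2.0575 − 0)/0.00161133 = 1276.8970; ⌊·⌋ gives code 1276.
V_rec = 0 + 1276·0.00161133 = 2.0560547 V.
Error = 2.0575 − 2.0560547 = 0.00144531 V = 1.445 mV.

1.445 mV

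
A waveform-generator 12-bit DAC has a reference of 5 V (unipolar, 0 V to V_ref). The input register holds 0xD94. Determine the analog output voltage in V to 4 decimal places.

4.2432 V

LSB = 5 V / 2^12 = 1.221 mV.
Code 0xD94 = 3476 decimal.
V_out = 0 + 3476 × 0.0012207 V = 4.24316 V.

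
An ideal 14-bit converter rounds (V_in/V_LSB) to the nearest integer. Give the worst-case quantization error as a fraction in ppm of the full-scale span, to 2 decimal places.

Rounding → worst-case error = ½ LSB = V_FS/2^15, so 1e+06/32768 = 30.5176 ppm of full scale.

30.52 ppm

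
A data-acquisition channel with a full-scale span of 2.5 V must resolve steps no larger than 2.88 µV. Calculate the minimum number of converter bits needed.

Number of steps required ≥ 2.5 V / 2.88 µV = 868055.56.
Need 2^N ≥ 868055.56; 2^19 = 524288, 2^20 = 1048576.
Minimum N = 20.

20 bits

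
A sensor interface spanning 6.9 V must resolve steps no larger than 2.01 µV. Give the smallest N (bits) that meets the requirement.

Number of steps required ≥ 6.9 V / 2.01 µV = 3432835.82.
Need 2^N ≥ 3432835.82; 2^21 = 2097152, 2^22 = 4194304.
Minimum N = 22.

22 bits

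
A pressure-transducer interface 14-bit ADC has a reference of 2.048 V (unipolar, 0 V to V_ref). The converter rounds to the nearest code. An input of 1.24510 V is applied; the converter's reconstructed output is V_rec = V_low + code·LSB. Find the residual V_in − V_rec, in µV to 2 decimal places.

Step size: 2.048 V ÷ 2^14 = 125.00 µV.
(V_in − V_low)/LSB = (1.24510 − 0)/0.000125 = 9960.8000 → code 9961 (round).
Reconstructed: 1.245125 V.
Difference: -2.5e-05 V → -25.00 µV.

-25.00 µV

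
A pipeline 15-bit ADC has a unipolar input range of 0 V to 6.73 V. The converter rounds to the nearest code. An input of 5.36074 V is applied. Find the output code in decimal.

Full-scale span = 6.73 V; LSB = 6.73/2^15 = 205.38 µV.
(5.36074 − 0) / 0.000205383 = 26101.148 LSBs.
round(26101.148) = 26101.

code 26101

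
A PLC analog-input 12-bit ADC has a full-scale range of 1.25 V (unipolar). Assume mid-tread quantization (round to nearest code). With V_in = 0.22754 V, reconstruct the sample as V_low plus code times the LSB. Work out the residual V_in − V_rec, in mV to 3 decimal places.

LSB = 1.25/2^12 = 305.18 µV.
(0.22754 − 0)/0.000305176 = 745.6031; round gives code 746.
Code 746 maps back to 0 + 746×0.000305176 V = 0.22766113 V.
V_in − V_rec = -0.000121133 V = -0.121 mV.

-0.121 mV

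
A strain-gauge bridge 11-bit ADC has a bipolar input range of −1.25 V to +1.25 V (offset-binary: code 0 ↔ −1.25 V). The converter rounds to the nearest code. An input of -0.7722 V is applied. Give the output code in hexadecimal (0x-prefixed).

Full-scale span = 2.5 V; LSB = 2.5/2^11 = 1.221 mV.
(-0.7722 − (−1.25)) / 0.0012207 = 391.414 LSBs.
Round → code 391.
In hexadecimal (0x-prefixed): 0x187.

code 0x187 (decimal 391)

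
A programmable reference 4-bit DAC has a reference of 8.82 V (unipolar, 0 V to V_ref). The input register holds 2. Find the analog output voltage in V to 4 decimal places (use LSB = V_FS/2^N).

LSB = 8.82 V / 2^4 = 0.5513 V.
V_out = 0 + 2 × 0.55125 V = 1.1025 V.

1.1025 V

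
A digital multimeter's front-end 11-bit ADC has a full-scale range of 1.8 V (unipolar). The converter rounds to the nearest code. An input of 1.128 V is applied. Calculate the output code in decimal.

code 1283

LSB = 1.8 V / 2048 = 0.879 mV.
Input sits at 1283.413 steps above V_low.
So the output code is 1283.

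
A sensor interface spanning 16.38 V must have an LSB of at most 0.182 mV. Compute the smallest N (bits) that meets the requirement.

Number of steps required ≥ 16.38 V / 0.182 mV = 90000.00.
Need 2^N ≥ 90000.00; 2^16 = 65536, 2^17 = 131072.
Minimum N = 17.

17 bits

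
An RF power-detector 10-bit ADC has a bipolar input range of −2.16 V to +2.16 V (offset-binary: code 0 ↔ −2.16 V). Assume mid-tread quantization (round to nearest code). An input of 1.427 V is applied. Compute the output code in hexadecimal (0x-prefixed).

code 0x352 (decimal 850)

With 1024 levels over 4.32 V, one step is 4.219 mV.
(V_in − V_low)/LSB = (1.427 − (−2.16)) / 0.00421875 = 850.252.
round(850.252) = 850.
In hexadecimal (0x-prefixed): 0x352.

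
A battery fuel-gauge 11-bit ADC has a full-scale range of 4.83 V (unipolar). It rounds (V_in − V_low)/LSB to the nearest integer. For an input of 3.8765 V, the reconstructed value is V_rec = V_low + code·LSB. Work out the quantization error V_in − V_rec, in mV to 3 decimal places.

Step size: 4.83 V ÷ 2^11 = 2.358 mV.
(3.8765 − 0)/0.0023584 = 1643.7002; round gives code 1644.
Code 1644 maps back to 0 + 1644×0.0023584 V = 3.877207 V.
Difference: -0.000707031 V → -0.707 mV.

-0.707 mV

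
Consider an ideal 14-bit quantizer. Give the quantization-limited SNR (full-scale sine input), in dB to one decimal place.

SNR ≈ 6.02·N + 1.76 dB = 6.02·14 + 1.76 = 86.04 dB.

86.0 dB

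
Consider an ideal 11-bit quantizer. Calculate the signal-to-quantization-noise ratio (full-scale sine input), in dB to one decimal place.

68.0 dB

SNR ≈ 6.02·N + 1.76 dB = 6.02·11 + 1.76 = 67.98 dB.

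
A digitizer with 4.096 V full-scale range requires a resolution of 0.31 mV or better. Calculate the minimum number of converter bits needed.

14 bits

Number of steps required ≥ 4.096 V / 0.31 mV = 13212.90.
Need 2^N ≥ 13212.90; 2^13 = 8192, 2^14 = 16384.
Minimum N = 14.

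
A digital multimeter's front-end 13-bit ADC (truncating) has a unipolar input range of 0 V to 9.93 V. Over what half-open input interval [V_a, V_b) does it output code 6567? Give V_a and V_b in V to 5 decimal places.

[7.96024 V, 7.96146 V)

LSB = 9.93/2^13 = 1.212 mV.
V_a = V_low + 6567·LSB = 7.96024 V; V_b = V_low + 6568·LSB = 7.96146 V.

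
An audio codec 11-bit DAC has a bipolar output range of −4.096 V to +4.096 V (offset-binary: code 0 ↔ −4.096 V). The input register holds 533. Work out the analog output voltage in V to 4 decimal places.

LSB = 8.192 V / 2^11 = 4.000 mV.
V_out = (−4.096) + 533 × 0.004 V = -1.964 V.

-1.9640 V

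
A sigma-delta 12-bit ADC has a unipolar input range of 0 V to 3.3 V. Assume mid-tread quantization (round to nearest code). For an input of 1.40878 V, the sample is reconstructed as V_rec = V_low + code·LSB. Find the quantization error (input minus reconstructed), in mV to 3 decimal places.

LSB = 3.3/2^12 = 0.806 mV.
(1.40878 − 0)/0.000805664 = 1748.5948; round gives code 1749.
V_rec = 0 + 1749·0.000805664 = 1.4091064 V.
V_in − V_rec = -0.000326445 V = -0.326 mV.

-0.326 mV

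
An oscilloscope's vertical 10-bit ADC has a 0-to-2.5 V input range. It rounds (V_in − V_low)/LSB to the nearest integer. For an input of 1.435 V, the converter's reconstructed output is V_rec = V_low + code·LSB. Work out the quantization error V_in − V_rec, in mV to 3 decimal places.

-0.547 mV

Step size: 2.5 V ÷ 2^10 = 2.441 mV.
(V_in − V_low)/LSB = (1.435 − 0)/0.00244141 = 587.7760 → code 588 (round).
V_rec = 0 + 588·0.00244141 = 1.4355469 V.
V_in − V_rec = -0.000546875 V = -0.547 mV.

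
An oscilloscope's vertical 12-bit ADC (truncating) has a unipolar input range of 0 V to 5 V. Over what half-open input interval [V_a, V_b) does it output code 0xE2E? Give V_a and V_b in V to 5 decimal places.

LSB = 5/2^12 = 1.221 mV.
Code 0xE2E = 3630 decimal.
V_a = V_low + 3630·LSB = 4.43115 V; V_b = V_low + 3631·LSB = 4.43237 V.

[4.43115 V, 4.43237 V)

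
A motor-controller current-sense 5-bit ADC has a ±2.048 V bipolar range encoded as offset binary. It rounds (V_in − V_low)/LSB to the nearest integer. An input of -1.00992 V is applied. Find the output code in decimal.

LSB = 4.096 V / 32 = 128.000 mV.
(V_in − V_low)/LSB = (-1.00992 − (−2.048)) / 0.128 = 8.110.
So the output code is 8.

code 8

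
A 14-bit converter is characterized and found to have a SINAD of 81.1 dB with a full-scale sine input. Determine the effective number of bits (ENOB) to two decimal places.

ENOB = (SINAD − 1.76) / 6.02 = (81.1 − 1.76)/6.02 = 13.179.

13.18 bits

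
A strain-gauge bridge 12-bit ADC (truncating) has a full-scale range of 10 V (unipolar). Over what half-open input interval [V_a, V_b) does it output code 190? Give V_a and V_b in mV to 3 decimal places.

LSB = 10/2^12 = 2.441 mV.
V_a = V_low + 190·LSB = 0.463867 V; V_b = V_low + 191·LSB = 0.466309 V.

[463.867 mV, 466.309 mV)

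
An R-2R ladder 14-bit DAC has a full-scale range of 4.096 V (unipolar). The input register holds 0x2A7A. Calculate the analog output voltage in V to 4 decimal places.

LSB = 4.096 V / 2^14 = 250.00 µV.
Code 0x2A7A = 10874 decimal.
V_out = 0 + 10874 × 0.00025 V = 2.7185 V.

2.7185 V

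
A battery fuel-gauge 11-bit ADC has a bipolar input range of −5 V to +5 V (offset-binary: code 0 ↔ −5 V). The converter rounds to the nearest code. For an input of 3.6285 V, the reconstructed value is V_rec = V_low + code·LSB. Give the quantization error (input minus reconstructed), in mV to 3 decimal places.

LSB = 10/2^11 = 4.883 mV.
(3.6285 − (−5))/0.00488281 = 1767.1168; round gives code 1767.
Code 1767 maps back to (−5) + 1767×0.00488281 V = 3.6279297 V.
V_in − V_rec = 0.000570312 V = 0.570 mV.

0.570 mV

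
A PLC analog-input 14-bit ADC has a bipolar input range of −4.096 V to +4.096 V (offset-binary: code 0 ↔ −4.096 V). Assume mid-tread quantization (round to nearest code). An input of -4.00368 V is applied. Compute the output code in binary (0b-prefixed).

code 0b10111001 (decimal 185)

LSB = 8.192 V / 16384 = 0.500 mV.
Input sits at 184.640 steps above V_low.
So the output code is 185.
In binary (0b-prefixed): 0b10111001.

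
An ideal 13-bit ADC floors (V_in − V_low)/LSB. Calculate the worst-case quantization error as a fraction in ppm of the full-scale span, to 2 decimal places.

122.07 ppm

Truncating → worst-case error = 1 LSB = V_FS/2^13, so 1e+06/8192 = 122.07 ppm of full scale.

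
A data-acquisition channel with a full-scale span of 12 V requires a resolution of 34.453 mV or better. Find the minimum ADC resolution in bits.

9 bits

Number of steps required ≥ 12 V / 34.453 mV = 348.30.
Need 2^N ≥ 348.30; 2^8 = 256, 2^9 = 512.
Minimum N = 9.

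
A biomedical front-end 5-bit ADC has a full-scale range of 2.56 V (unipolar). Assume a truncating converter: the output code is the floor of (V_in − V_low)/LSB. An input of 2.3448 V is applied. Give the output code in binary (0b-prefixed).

code 0b11101 (decimal 29)

Full-scale span = 2.56 V; LSB = 2.56/2^5 = 80.000 mV.
(2.3448 − 0) / 0.08 = 29.310 LSBs.
⌊·⌋(29.310) = 29.
In binary (0b-prefixed): 0b11101.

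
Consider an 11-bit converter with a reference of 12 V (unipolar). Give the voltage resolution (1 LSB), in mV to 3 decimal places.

Full-scale span = 12 V.
LSB = 12 / 2^11 = 12 / 2048 = 0.00585938 V = 5.859 mV.

5.859 mV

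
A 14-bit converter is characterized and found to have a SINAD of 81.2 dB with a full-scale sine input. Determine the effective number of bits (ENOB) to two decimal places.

13.20 bits

ENOB = (SINAD − 1.76) / 6.02 = (81.2 − 1.76)/6.02 = 13.196.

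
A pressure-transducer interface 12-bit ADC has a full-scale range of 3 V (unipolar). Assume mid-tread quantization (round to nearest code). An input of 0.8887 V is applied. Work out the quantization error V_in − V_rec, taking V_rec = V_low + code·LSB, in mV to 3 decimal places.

One LSB is 3 V / 4096 = 0.732 mV.
Scaled input = 1213.3717 LSBs, so code = 1213.
V_rec = 0 + 1213·0.000732422 = 0.88842773 V.
Error = 0.8887 − 0.88842773 = 0.000272266 V = 0.272 mV.

0.272 mV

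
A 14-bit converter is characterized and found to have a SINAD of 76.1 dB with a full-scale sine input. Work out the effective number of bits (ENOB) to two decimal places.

ENOB = (SINAD − 1.76) / 6.02 = (76.1 − 1.76)/6.02 = 12.349.

12.35 bits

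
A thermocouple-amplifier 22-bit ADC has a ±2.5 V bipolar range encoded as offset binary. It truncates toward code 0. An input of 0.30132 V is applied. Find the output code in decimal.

Full-scale span = 5 V; LSB = 5/2^22 = 1.19 µV.
(V_in − V_low)/LSB = (0.30132 − (−2.5)) / 1.19209e-06 = 2349917.536.
So the output code is 2349917.

code 2349917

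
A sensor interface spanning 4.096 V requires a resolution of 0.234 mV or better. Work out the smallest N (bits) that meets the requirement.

Number of steps required ≥ 4.096 V / 0.234 mV = 17504.27.
Need 2^N ≥ 17504.27; 2^14 = 16384, 2^15 = 32768.
Minimum N = 15.

15 bits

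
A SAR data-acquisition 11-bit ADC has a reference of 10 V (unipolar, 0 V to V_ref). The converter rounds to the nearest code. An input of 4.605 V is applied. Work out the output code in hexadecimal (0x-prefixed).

Full-scale span = 10 V; LSB = 10/2^11 = 4.883 mV.
Input sits at 943.104 steps above V_low.
round(943.104) = 943.
In hexadecimal (0x-prefixed): 0x3AF.

code 0x3AF (decimal 943)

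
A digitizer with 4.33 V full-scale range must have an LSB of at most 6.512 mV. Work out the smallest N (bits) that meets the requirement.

Number of steps required ≥ 4.33 V / 6.512 mV = 664.93.
Need 2^N ≥ 664.93; 2^9 = 512, 2^10 = 1024.
Minimum N = 10.

10 bits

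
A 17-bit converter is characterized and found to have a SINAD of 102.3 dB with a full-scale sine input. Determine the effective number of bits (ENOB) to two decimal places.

ENOB = (SINAD − 1.76) / 6.02 = (102.3 − 1.76)/6.02 = 16.701.

16.70 bits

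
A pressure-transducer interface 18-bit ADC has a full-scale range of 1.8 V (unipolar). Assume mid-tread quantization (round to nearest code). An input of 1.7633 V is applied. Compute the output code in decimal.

code 256799

With 262144 levels over 1.8 V, one step is 6.87 µV.
Input sits at 256799.175 steps above V_low.
Round → code 256799.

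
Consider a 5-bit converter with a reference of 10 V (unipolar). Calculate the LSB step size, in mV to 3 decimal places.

Full-scale span = 10 V.
LSB = 10 / 2^5 = 10 / 32 = 0.3125 V = 312.500 mV.

312.500 mV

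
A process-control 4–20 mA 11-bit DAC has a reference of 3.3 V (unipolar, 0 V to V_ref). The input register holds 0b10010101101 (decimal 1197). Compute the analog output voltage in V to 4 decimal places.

1.9288 V

LSB = 3.3 V / 2^11 = 1.611 mV.
Code 0b10010101101 = 1197 decimal.
V_out = 0 + 1197 × 0.00161133 V = 1.92876 V.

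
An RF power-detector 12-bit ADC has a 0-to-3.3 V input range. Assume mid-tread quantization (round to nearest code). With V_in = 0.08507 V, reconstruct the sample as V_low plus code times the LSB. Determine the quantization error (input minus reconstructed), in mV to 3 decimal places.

LSB = 3.3/2^12 = 0.806 mV.
(0.08507 − 0)/0.000805664 = 105.5899; round gives code 106.
Code 106 maps back to 0 + 106×0.000805664 V = 0.085400391 V.
Error = 0.08507 − 0.085400391 = -0.000330391 V = -0.330 mV.

-0.330 mV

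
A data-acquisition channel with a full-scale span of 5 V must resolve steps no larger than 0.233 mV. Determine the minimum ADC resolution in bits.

Number of steps required ≥ 5 V / 0.233 mV = 21459.23.
Need 2^N ≥ 21459.23; 2^14 = 16384, 2^15 = 32768.
Minimum N = 15.

15 bits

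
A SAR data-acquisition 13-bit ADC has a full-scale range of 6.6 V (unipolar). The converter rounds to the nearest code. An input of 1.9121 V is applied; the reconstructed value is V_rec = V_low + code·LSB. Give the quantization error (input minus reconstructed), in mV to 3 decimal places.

LSB = 6.6/2^13 = 0.806 mV.
(V_in − V_low)/LSB = (1.9121 − 0)/0.000805664 = 2373.3217 → code 2373 (round).
Code 2373 maps back to 0 + 2373×0.000805664 V = 1.9118408 V.
V_in − V_rec = 0.00025918 V = 0.259 mV.

0.259 mV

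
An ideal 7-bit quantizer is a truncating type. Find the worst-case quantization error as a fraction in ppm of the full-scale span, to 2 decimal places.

7812.50 ppm

Truncating → worst-case error = 1 LSB = V_FS/2^7, so 1e+06/128 = 7812.5 ppm of full scale.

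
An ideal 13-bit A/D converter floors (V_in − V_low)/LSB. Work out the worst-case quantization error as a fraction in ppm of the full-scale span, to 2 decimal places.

122.07 ppm

Truncating → worst-case error = 1 LSB = V_FS/2^13, so 1e+06/8192 = 122.07 ppm of full scale.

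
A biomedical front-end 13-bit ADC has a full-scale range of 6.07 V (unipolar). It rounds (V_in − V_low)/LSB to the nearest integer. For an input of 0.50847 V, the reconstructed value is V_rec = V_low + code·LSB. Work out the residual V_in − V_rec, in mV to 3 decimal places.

0.167 mV

Step size: 6.07 V ÷ 2^13 = 0.741 mV.
Scaled input = 686.2251 LSBs, so code = 686.
Reconstructed: 0.50830322 V.
Difference: 0.000166777 V → 0.167 mV.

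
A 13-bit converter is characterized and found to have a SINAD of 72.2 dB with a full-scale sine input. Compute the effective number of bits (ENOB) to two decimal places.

11.70 bits

ENOB = (SINAD − 1.76) / 6.02 = (72.2 − 1.76)/6.02 = 11.701.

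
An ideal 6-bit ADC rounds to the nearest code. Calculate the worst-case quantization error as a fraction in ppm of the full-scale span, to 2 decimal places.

7812.50 ppm

Rounding → worst-case error = ½ LSB = V_FS/2^7, so 1e+06/128 = 7812.5 ppm of full scale.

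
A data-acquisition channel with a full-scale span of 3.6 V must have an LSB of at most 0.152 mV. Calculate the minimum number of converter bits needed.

15 bits

Number of steps required ≥ 3.6 V / 0.152 mV = 23684.21.
Need 2^N ≥ 23684.21; 2^14 = 16384, 2^15 = 32768.
Minimum N = 15.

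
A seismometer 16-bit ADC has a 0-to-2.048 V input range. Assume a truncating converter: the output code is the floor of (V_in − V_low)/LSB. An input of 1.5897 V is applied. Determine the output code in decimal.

LSB = 2.048 V / 65536 = 31.25 µV.
Input sits at 50870.400 steps above V_low.
So the output code is 50870.

code 50870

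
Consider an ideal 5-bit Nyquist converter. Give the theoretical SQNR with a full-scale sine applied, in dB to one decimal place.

SNR ≈ 6.02·N + 1.76 dB = 6.02·5 + 1.76 = 31.86 dB.

31.9 dB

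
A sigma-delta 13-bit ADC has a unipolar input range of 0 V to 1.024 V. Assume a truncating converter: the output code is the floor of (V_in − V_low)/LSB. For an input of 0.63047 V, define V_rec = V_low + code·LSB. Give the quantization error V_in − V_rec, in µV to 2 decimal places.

95.00 µV

Step size: 1.024 V ÷ 2^13 = 125.00 µV.
(0.63047 − 0)/0.000125 = 5043.7600; ⌊·⌋ gives code 5043.
Code 5043 maps back to 0 + 5043×0.000125 V = 0.630375 V.
Error = 0.63047 − 0.630375 = 9.5e-05 V = 95.00 µV.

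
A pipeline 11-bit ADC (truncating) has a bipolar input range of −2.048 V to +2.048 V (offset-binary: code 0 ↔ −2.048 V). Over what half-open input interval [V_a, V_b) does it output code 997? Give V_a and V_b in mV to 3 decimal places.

LSB = 4.096/2^11 = 2.000 mV.
V_a = V_low + 997·LSB = -0.054 V; V_b = V_low + 998·LSB = -0.052 V.

[-54.000 mV, -52.000 mV)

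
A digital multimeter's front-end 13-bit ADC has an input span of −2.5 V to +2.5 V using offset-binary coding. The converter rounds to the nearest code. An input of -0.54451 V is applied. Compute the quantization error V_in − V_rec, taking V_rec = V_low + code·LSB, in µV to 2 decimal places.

-76.41 µV

One LSB is 5 V / 8192 = 0.610 mV.
(V_in − V_low)/LSB = (-0.54451 − (−2.5))/0.000610352 = 3203.8748 → code 3204 (round).
Reconstructed: -0.54443359 V.
Error = -0.54451 − (−0.54443359) = -7.64063e-05 V = -76.41 µV.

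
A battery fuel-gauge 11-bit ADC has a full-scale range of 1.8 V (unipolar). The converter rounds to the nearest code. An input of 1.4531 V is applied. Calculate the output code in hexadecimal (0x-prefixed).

With 2048 levels over 1.8 V, one step is 0.879 mV.
(1.4531 − 0) / 0.000878906 = 1653.305 LSBs.
Round → code 1653.
In hexadecimal (0x-prefixed): 0x675.

code 0x675 (decimal 1653)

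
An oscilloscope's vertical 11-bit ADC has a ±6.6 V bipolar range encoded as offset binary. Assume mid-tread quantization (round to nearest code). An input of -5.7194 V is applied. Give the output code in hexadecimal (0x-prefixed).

LSB = 13.2 V / 2048 = 6.445 mV.
Input sits at 136.626 steps above V_low.
Round → code 137.
In hexadecimal (0x-prefixed): 0x89.

code 0x89 (decimal 137)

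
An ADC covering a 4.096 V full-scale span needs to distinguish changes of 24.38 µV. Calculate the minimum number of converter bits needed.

18 bits

Number of steps required ≥ 4.096 V / 24.38 µV = 168006.56.
Need 2^N ≥ 168006.56; 2^17 = 131072, 2^18 = 262144.
Minimum N = 18.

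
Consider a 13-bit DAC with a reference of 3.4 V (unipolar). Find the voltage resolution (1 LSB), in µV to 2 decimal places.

Full-scale span = 3.4 V.
LSB = 3.4 / 2^13 = 3.4 / 8192 = 0.000415039 V = 415.04 µV.

415.04 µV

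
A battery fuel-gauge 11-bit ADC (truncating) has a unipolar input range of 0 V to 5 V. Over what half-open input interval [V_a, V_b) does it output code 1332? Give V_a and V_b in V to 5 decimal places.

[3.25195 V, 3.25439 V)

LSB = 5/2^11 = 2.441 mV.
V_a = V_low + 1332·LSB = 3.25195 V; V_b = V_low + 1333·LSB = 3.25439 V.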